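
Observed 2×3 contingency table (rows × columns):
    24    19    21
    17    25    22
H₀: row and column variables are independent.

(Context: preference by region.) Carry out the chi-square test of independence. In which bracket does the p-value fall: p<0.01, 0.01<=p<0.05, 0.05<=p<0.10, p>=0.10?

p-value bracket: p>=0.10

Row totals [64, 64], col totals [41, 44, 43], n=128
χ² = (24−20.50)²/20.50 + (19−22.00)²/22.00 + (21−21.50)²/21.50 + (17−20.50)²/20.50 + (25−22.00)²/22.00 + (22−21.50)²/21.50 = 2.0366
df = 2
p-value (upper-tail) = 0.36122
→ bracket: p>=0.10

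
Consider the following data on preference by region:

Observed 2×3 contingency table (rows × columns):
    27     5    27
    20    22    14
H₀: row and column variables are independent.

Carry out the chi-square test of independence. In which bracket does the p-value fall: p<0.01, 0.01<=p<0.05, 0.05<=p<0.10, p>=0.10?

p-value bracket: p<0.01

Row totals [59, 56], col totals [47, 27, 41], n=115
χ² = (27−24.11)²/24.11 + (5−13.85)²/13.85 + (27−21.03)²/21.03 + (20−22.89)²/22.89 + (22−13.15)²/13.15 + (14−19.97)²/19.97 = 15.8007
df = 2
p-value (upper-tail) = 0.00037
→ bracket: p<0.01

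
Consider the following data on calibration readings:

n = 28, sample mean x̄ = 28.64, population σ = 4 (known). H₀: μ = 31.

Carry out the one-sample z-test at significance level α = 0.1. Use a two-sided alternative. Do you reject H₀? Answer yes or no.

SE = σ/√n = 4/√28 = 0.7559
z = (x̄−μ₀)/SE = (28.64−31)/0.7559 = -3.1220
p-value (two-sided) = 0.00180
At α=0.1: p < α → reject H₀

reject H₀: yes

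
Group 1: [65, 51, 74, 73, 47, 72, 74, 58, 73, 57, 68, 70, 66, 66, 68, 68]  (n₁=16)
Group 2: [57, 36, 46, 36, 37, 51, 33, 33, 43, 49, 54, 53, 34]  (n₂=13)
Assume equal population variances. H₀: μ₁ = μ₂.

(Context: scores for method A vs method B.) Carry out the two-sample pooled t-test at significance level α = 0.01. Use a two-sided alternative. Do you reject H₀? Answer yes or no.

reject H₀: yes

x̄₁=65.625, s₁=8.245, n₁=16
x̄₂=43.231, s₂=8.852, n₂=13
s_p² = [15·8.245² + 12·8.852²]/27 = 72.5947
SE = √(s_p²·(1/16+1/13)) = 3.1814
t = (65.625−43.231)/3.1814 = 7.0391
df = 27
p-value (two-sided) = 0.00000
At α=0.01: p < α → reject H₀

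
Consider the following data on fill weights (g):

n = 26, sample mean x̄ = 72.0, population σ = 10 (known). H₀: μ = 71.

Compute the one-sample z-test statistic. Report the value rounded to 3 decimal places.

test statistic = 0.510

SE = σ/√n = 10/√26 = 1.9612
z = (x̄−μ₀)/SE = (72.0−71)/1.9612 = 0.5099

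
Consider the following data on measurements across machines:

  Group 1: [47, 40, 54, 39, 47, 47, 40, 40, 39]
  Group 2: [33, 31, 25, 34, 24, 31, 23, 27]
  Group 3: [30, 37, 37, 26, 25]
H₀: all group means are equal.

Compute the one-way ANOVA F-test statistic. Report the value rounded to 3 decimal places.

Group means [43.67, 28.50, 31.00], grand mean 35.273
SSB = Σnᵢ(x̄ᵢ−x̄)² = 1092.364; SSW = ΣΣ(x−x̄ᵢ)² = 486.000
MSB = 1092.364/2 = 546.1818; MSW = 486.000/19 = 25.5789
F = MSB/MSW = 21.3528
df = (2, 19)

test statistic = 21.353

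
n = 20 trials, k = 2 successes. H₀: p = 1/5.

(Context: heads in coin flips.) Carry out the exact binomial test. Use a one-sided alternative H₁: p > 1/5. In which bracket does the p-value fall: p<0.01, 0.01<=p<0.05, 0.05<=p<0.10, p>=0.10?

p-value bracket: p>=0.10

Exact binomial: n=20, k=2, p₀=1/5=0.2000
P(X≥2) from Σ C(n,i)·p₀^i·(1−p₀)^(n−i)
p-value (one-sided, H₁ greater) = 0.93082
→ bracket: p>=0.10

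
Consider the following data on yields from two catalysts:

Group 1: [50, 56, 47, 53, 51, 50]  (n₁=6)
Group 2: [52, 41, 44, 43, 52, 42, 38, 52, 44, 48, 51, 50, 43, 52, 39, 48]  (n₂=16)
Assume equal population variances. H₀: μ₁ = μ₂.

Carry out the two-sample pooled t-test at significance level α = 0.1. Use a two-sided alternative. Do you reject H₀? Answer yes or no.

reject H₀: yes

x̄₁=51.167, s₁=3.061, n₁=6
x̄₂=46.188, s₂=4.983, n₂=16
s_p² = [5·3.061² + 15·4.983²]/20 = 20.9635
SE = √(s_p²·(1/6+1/16)) = 2.1918
t = (51.167−46.188)/2.1918 = 2.2717
df = 20
p-value (two-sided) = 0.03430
At α=0.1: p < α → reject H₀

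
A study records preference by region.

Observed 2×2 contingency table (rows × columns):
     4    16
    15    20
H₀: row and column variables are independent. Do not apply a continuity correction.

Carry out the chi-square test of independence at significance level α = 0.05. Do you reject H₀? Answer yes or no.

reject H₀: no

Row totals [20, 35], col totals [19, 36], n=55
χ² = (4−6.91)²/6.91 + (16−13.09)²/13.09 + (15−12.09)²/12.09 + (20−22.91)²/22.91 = 2.9407
df = 1
p-value (upper-tail) = 0.08637
At α=0.05: p ≥ α → fail to reject H₀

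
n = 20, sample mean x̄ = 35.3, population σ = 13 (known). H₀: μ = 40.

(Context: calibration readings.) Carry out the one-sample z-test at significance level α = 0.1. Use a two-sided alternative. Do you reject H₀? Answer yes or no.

reject H₀: no

SE = σ/√n = 13/√20 = 2.9069
z = (x̄−μ₀)/SE = (35.3−40)/2.9069 = -1.6168
p-value (two-sided) = 0.10591
At α=0.1: p ≥ α → fail to reject H₀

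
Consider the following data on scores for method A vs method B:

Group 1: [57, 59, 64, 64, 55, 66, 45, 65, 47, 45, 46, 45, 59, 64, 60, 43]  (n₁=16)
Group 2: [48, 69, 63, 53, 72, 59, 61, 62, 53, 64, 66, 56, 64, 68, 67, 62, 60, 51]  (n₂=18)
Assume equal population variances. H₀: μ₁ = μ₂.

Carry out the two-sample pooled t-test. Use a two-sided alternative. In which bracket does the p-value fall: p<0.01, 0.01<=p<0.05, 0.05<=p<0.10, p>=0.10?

x̄₁=55.250, s₁=8.614, n₁=16
x̄₂=61.000, s₂=6.624, n₂=18
s_p² = [15·8.614² + 17·6.624²]/32 = 58.0938
SE = √(s_p²·(1/16+1/18)) = 2.6188
t = (55.250−61.000)/2.6188 = -2.1956
df = 32
p-value (two-sided) = 0.03549
→ bracket: 0.01<=p<0.05

p-value bracket: 0.01<=p<0.05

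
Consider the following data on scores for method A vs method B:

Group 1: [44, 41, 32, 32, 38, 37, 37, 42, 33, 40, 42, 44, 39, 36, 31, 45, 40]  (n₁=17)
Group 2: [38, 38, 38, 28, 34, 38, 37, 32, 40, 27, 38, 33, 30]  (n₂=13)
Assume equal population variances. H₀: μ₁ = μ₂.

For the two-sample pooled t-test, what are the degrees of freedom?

df = n₁ + n₂ − 2 = 17 + 13 − 2 = 28

degrees of freedom = 28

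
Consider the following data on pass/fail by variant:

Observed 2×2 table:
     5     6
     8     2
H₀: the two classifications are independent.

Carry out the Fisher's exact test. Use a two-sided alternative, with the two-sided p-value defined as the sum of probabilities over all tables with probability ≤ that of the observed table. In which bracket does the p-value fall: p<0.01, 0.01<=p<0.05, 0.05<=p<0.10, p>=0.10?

p-value bracket: p>=0.10

Margins: r₁=11, r₂=10, c₁=13, c₂=8, n=21
p_obs = C(11,5)·C(10,8)/C(21,13); sum pmf over tables with pmf ≤ p_obs
p-value (two-sided) = 0.18266
→ bracket: p>=0.10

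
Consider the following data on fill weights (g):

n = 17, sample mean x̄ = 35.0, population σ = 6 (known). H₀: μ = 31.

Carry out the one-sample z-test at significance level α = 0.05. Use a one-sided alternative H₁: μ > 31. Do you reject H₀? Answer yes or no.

SE = σ/√n = 6/√17 = 1.4552
z = (x̄−μ₀)/SE = (35.0−31)/1.4552 = 2.7487
p-value (one-sided, H₁ greater) = 0.00299
At α=0.05: p < α → reject H₀

reject H₀: yes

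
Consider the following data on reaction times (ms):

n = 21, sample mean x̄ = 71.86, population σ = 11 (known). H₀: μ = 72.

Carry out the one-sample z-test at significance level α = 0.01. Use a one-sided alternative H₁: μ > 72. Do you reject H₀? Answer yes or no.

reject H₀: no

SE = σ/√n = 11/√21 = 2.4004
z = (x̄−μ₀)/SE = (71.86−72)/2.4004 = -0.0583
p-value (one-sided, H₁ greater) = 0.52325
At α=0.01: p ≥ α → fail to reject H₀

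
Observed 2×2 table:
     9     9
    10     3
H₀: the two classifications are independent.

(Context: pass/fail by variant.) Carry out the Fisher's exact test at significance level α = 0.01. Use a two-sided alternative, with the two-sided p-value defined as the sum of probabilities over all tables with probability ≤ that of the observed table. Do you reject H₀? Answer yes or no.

Margins: r₁=18, r₂=13, c₁=19, c₂=12, n=31
p_obs = C(18,9)·C(13,10)/C(31,19); sum pmf over tables with pmf ≤ p_obs
p-value (two-sided) = 0.15815
At α=0.01: p ≥ α → fail to reject H₀

reject H₀: no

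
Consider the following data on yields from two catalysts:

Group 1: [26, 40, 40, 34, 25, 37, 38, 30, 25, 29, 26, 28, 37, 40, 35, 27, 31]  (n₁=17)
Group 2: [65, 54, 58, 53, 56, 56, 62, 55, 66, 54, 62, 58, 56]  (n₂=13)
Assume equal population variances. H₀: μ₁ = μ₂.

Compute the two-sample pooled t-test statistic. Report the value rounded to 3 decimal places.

x̄₁=32.235, s₁=5.674, n₁=17
x̄₂=58.077, s₂=4.310, n₂=13
s_p² = [16·5.674² + 12·4.310²]/28 = 26.3565
SE = √(s_p²·(1/17+1/13)) = 1.8915
t = (32.235−58.077)/1.8915 = -13.6619
df = 28

test statistic = -13.662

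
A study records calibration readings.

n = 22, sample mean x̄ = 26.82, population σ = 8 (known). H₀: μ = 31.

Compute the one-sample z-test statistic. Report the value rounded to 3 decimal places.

SE = σ/√n = 8/√22 = 1.7056
z = (x̄−μ₀)/SE = (26.82−31)/1.7056 = -2.4507

test statistic = -2.451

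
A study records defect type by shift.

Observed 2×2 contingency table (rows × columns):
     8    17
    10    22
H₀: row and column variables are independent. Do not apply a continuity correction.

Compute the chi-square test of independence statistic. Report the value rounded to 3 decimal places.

Row totals [25, 32], col totals [18, 39], n=57
χ² = (8−7.89)²/7.89 + (17−17.11)²/17.11 + (10−10.11)²/10.11 + (22−21.89)²/21.89 = 0.0037
df = 1

test statistic = 0.004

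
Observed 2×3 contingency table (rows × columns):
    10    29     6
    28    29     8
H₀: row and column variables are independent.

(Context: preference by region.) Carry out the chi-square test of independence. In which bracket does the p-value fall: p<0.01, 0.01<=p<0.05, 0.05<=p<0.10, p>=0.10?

p-value bracket: 0.05<=p<0.10

Row totals [45, 65], col totals [38, 58, 14], n=110
χ² = (10−15.55)²/15.55 + (29−23.73)²/23.73 + (6−5.73)²/5.73 + (28−22.45)²/22.45 + (29−34.27)²/34.27 + (8−8.27)²/8.27 = 5.3526
df = 2
p-value (upper-tail) = 0.06882
→ bracket: 0.05<=p<0.10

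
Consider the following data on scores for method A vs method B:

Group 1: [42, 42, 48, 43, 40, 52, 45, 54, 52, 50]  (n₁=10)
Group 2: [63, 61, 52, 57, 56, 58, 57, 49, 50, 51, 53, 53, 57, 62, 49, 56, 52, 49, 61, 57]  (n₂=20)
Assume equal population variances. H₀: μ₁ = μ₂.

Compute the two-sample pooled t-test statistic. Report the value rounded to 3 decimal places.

x̄₁=46.800, s₁=5.029, n₁=10
x̄₂=55.150, s₂=4.511, n₂=20
s_p² = [9·5.029² + 19·4.511²]/28 = 21.9339
SE = √(s_p²·(1/10+1/20)) = 1.8139
t = (46.800−55.150)/1.8139 = -4.6034
df = 28

test statistic = -4.603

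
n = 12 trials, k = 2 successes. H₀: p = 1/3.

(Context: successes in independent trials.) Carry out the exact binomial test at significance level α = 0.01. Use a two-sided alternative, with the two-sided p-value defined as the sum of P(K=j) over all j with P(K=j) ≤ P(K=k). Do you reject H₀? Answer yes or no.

Exact binomial: n=12, k=2, p₀=1/3=0.3333
P(X=j) = C(n,j)·p₀^j·(1−p₀)^(n−j); p = Σ P(X=j) over j with P(X=j) ≤ P(X=2)
p-value (two-sided) = 0.35885
At α=0.01: p ≥ α → fail to reject H₀

reject H₀: no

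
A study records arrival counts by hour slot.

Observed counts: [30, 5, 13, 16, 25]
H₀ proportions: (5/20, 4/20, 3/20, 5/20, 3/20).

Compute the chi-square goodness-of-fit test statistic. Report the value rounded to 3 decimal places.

test statistic = 23.835

n = 89; E_i = n·p_i = [22.25, 17.80, 13.35, 22.25, 13.35]
χ² = (30−22.25)²/22.25 + (5−17.80)²/17.80 + (13−13.35)²/13.35 + (16−22.25)²/22.25 + (25−13.35)²/13.35 = 23.8352
df = 4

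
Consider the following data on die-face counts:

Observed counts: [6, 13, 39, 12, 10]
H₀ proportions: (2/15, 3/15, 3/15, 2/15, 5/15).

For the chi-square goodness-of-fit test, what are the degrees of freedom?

df = k − 1 = 5 − 1 = 4

degrees of freedom = 4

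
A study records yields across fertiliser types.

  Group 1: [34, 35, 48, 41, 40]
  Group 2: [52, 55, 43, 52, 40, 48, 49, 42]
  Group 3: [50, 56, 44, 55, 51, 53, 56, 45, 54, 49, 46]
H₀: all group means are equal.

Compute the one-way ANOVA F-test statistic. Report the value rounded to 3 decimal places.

Group means [39.60, 47.62, 50.82], grand mean 47.417
SSB = Σnᵢ(x̄ᵢ−x̄)² = 433.122; SSW = ΣΣ(x−x̄ᵢ)² = 524.711
MSB = 433.122/2 = 216.5610; MSW = 524.711/21 = 24.9863
F = MSB/MSW = 8.6672
df = (2, 21)

test statistic = 8.667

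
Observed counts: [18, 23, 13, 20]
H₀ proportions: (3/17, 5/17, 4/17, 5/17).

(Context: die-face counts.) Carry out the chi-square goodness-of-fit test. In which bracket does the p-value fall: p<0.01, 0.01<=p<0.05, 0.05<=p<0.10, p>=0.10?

n = 74; E_i = n·p_i = [13.06, 21.76, 17.41, 21.76]
χ² = (18−13.06)²/13.06 + (23−21.76)²/21.76 + (13−17.41)²/17.41 + (20−21.76)²/21.76 = 3.2007
df = 3
p-value (upper-tail) = 0.36171
→ bracket: p>=0.10

p-value bracket: p>=0.10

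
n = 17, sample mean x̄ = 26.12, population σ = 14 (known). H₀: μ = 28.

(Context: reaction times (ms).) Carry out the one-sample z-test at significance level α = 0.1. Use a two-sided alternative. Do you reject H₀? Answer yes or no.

reject H₀: no

SE = σ/√n = 14/√17 = 3.3955
z = (x̄−μ₀)/SE = (26.12−28)/3.3955 = -0.5537
p-value (two-sided) = 0.57980
At α=0.1: p ≥ α → fail to reject H₀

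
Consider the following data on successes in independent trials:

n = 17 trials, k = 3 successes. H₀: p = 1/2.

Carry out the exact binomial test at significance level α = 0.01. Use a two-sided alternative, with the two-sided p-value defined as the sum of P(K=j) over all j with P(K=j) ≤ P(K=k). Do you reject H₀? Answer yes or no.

Exact binomial: n=17, k=3, p₀=1/2=0.5000
P(X=j) = C(n,j)·p₀^j·(1−p₀)^(n−j); p = Σ P(X=j) over j with P(X=j) ≤ P(X=3)
p-value (two-sided) = 0.01273
At α=0.01: p ≥ α → fail to reject H₀

reject H₀: no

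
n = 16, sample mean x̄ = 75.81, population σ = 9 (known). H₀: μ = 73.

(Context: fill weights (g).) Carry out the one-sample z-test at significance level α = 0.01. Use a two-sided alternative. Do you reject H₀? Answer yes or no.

SE = σ/√n = 9/√16 = 2.2500
z = (x̄−μ₀)/SE = (75.81−73)/2.2500 = 1.2489
p-value (two-sided) = 0.21171
At α=0.01: p ≥ α → fail to reject H₀

reject H₀: no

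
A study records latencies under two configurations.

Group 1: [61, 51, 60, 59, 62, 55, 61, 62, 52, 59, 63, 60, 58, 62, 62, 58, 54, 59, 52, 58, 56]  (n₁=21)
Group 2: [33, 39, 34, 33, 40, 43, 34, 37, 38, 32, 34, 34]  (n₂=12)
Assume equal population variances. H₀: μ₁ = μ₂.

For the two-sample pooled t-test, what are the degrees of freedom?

degrees of freedom = 31

df = n₁ + n₂ − 2 = 21 + 12 − 2 = 31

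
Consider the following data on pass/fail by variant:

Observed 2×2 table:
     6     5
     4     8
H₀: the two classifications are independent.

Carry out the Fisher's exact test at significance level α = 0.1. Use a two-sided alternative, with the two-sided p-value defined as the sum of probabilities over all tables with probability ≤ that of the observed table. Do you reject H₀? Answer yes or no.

reject H₀: no

Margins: r₁=11, r₂=12, c₁=10, c₂=13, n=23
p_obs = C(11,6)·C(12,4)/C(23,10); sum pmf over tables with pmf ≤ p_obs
p-value (two-sided) = 0.41365
At α=0.1: p ≥ α → fail to reject H₀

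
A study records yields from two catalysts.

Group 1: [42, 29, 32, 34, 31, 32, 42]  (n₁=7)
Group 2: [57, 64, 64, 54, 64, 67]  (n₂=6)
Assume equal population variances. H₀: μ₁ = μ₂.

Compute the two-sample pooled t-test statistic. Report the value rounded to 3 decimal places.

x̄₁=34.571, s₁=5.287, n₁=7
x̄₂=61.667, s₂=5.007, n₂=6
s_p² = [6·5.287² + 5·5.007²]/11 = 26.6407
SE = √(s_p²·(1/7+1/6)) = 2.8716
t = (34.571−61.667)/2.8716 = -9.4357
df = 11

test statistic = -9.436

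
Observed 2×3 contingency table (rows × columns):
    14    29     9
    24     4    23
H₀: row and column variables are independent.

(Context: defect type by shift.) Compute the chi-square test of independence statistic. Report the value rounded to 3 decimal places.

test statistic = 27.689

Row totals [52, 51], col totals [38, 33, 32], n=103
χ² = (14−19.18)²/19.18 + (29−16.66)²/16.66 + (9−16.16)²/16.16 + (24−18.82)²/18.82 + (4−16.34)²/16.34 + (23−15.84)²/15.84 = 27.6889
df = 2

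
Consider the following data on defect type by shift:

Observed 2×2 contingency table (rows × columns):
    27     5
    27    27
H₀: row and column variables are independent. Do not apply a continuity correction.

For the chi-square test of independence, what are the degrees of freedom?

degrees of freedom = 1

df = (r−1)(c−1) = (2−1)·(2−1) = 1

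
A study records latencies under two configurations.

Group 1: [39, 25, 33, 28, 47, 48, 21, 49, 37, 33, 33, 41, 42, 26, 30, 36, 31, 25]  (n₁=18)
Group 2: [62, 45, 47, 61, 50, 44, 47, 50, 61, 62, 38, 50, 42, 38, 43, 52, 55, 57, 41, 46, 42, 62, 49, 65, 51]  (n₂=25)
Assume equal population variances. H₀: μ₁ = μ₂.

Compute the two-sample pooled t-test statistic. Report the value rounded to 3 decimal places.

test statistic = -6.150

x̄₁=34.667, s₁=8.374, n₁=18
x̄₂=50.400, s₂=8.206, n₂=25
s_p² = [17·8.374² + 24·8.206²]/41 = 68.4878
SE = √(s_p²·(1/18+1/25)) = 2.5582
t = (34.667−50.400)/2.5582 = -6.1502
df = 41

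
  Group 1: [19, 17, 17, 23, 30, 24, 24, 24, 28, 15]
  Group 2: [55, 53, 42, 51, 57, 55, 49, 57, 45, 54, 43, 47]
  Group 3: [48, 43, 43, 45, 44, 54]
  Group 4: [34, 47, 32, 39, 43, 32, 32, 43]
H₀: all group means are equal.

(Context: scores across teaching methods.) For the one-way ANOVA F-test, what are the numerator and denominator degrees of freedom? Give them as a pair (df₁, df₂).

degrees of freedom = [3, 32]

k = 4 groups, N = 36 total
df = (k−1, N−k) = (4−1, 36−4) = (3, 32)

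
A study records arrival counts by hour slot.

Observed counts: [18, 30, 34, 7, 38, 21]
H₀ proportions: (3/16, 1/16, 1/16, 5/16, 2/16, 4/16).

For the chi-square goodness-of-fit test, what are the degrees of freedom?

degrees of freedom = 5

df = k − 1 = 6 − 1 = 5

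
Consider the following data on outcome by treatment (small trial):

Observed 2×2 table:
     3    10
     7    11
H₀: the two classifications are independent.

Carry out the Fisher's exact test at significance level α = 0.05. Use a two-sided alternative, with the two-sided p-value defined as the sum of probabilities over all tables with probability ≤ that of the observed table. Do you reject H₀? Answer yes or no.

Margins: r₁=13, r₂=18, c₁=10, c₂=21, n=31
p_obs = C(13,3)·C(18,7)/C(31,10); sum pmf over tables with pmf ≤ p_obs
p-value (two-sided) = 0.45211
At α=0.05: p ≥ α → fail to reject H₀

reject H₀: no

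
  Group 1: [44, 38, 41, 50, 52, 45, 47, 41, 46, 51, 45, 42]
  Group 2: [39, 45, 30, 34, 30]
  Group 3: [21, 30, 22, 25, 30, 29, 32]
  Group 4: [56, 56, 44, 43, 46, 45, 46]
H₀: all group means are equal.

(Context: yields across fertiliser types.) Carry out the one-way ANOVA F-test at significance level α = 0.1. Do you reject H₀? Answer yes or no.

Group means [45.17, 35.60, 27.00, 48.00], grand mean 40.161
SSB = Σnᵢ(x̄ᵢ−x̄)² = 2047.327; SSW = ΣΣ(x−x̄ᵢ)² = 668.867
MSB = 2047.327/3 = 682.4423; MSW = 668.867/27 = 24.7728
F = MSB/MSW = 27.5480
df = (3, 27)
p-value (upper-tail) = 0.00000
At α=0.1: p < α → reject H₀

reject H₀: yes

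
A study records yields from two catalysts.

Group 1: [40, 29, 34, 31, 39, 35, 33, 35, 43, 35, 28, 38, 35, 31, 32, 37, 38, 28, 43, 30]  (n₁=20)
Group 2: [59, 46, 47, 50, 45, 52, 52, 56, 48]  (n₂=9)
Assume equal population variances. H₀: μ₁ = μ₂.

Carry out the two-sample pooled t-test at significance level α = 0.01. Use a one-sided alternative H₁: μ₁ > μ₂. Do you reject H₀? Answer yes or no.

reject H₀: no

x̄₁=34.700, s₁=4.555, n₁=20
x̄₂=50.556, s₂=4.693, n₂=9
s_p² = [19·4.555² + 8·4.693²]/27 = 21.1267
SE = √(s_p²·(1/20+1/9)) = 1.8449
t = (34.700−50.556)/1.8449 = -8.5941
df = 27
p-value (one-sided, H₁ greater) = 1.00000
At α=0.01: p ≥ α → fail to reject H₀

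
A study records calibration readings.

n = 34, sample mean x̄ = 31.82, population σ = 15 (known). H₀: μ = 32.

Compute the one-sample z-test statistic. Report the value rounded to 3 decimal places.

SE = σ/√n = 15/√34 = 2.5725
z = (x̄−μ₀)/SE = (31.82−32)/2.5725 = -0.0700

test statistic = -0.070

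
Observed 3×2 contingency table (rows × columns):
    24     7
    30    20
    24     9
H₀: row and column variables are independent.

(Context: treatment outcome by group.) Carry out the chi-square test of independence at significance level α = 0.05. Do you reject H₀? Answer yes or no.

reject H₀: no

Row totals [31, 50, 33], col totals [78, 36], n=114
χ² = (24−21.21)²/21.21 + (7−9.79)²/9.79 + (30−34.21)²/34.21 + (20−15.79)²/15.79 + (24−22.58)²/22.58 + (9−10.42)²/10.42 = 3.0859
df = 2
p-value (upper-tail) = 0.21374
At α=0.05: p ≥ α → fail to reject H₀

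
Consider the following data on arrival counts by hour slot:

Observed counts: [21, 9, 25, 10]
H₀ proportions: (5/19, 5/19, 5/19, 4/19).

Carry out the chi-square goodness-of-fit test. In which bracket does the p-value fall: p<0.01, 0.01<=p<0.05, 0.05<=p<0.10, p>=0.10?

n = 65; E_i = n·p_i = [17.11, 17.11, 17.11, 13.68]
χ² = (21−17.11)²/17.11 + (9−17.11)²/17.11 + (25−17.11)²/17.11 + (10−13.68)²/13.68 = 9.3631
df = 3
p-value (upper-tail) = 0.02483
→ bracket: 0.01<=p<0.05

p-value bracket: 0.01<=p<0.05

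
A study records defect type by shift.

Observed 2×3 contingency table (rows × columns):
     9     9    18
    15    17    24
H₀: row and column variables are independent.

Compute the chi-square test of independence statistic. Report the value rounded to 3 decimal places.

test statistic = 0.494

Row totals [36, 56], col totals [24, 26, 42], n=92
χ² = (9−9.39)²/9.39 + (9−10.17)²/10.17 + (18−16.43)²/16.43 + (15−14.61)²/14.61 + (17−15.83)²/15.83 + (24−25.57)²/25.57 = 0.4942
df = 2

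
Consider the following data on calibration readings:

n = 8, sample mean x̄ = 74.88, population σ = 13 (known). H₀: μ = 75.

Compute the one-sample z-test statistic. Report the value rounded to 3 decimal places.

test statistic = -0.026

SE = σ/√n = 13/√8 = 4.5962
z = (x̄−μ₀)/SE = (74.88−75)/4.5962 = -0.0261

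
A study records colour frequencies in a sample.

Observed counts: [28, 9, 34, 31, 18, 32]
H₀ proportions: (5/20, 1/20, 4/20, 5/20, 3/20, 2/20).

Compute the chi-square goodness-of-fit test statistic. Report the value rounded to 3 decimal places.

n = 152; E_i = n·p_i = [38.00, 7.60, 30.40, 38.00, 22.80, 15.20]
χ² = (28−38.00)²/38.00 + (9−7.60)²/7.60 + (34−30.40)²/30.40 + (31−38.00)²/38.00 + (18−22.80)²/22.80 + (32−15.20)²/15.20 = 24.1842
df = 5

test statistic = 24.184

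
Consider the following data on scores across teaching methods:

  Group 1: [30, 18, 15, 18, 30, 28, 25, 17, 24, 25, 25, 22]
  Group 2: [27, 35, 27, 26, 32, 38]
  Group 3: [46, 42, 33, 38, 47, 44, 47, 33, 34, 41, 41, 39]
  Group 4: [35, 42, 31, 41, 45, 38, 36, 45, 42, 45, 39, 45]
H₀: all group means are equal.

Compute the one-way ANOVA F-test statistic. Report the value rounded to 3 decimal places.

test statistic = 33.317

Group means [23.08, 30.83, 40.42, 40.33], grand mean 34.071
SSB = Σnᵢ(x̄ᵢ−x̄)² = 2465.452; SSW = ΣΣ(x−x̄ᵢ)² = 937.333
MSB = 2465.452/3 = 821.8175; MSW = 937.333/38 = 24.6667
F = MSB/MSW = 33.3169
df = (3, 38)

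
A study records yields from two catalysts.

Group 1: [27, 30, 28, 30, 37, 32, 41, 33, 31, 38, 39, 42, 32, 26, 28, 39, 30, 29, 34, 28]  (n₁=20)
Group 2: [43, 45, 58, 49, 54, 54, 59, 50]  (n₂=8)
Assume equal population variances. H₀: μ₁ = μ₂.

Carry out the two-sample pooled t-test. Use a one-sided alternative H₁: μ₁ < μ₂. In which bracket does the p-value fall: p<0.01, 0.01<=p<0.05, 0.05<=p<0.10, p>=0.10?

p-value bracket: p<0.01

x̄₁=32.700, s₁=4.953, n₁=20
x̄₂=51.500, s₂=5.782, n₂=8
s_p² = [19·4.953² + 7·5.782²]/26 = 26.9308
SE = √(s_p²·(1/20+1/8)) = 2.1709
t = (32.700−51.500)/2.1709 = -8.6599
df = 26
p-value (one-sided, H₁ less) = 0.00000
→ bracket: p<0.01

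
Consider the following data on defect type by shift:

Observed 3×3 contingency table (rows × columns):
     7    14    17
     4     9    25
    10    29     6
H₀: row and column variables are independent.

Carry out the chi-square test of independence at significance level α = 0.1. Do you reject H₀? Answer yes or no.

reject H₀: yes

Row totals [38, 38, 45], col totals [21, 52, 48], n=121
χ² = (7−6.60)²/6.60 + (14−16.33)²/16.33 + (17−15.07)²/15.07 + (4−6.60)²/6.60 + (9−16.33)²/16.33 + (25−15.07)²/15.07 + (10−7.81)²/7.81 + (29−19.34)²/19.34 + (6−17.85)²/17.85 = 24.7591
df = 4
p-value (upper-tail) = 0.00006
At α=0.1: p < α → reject H₀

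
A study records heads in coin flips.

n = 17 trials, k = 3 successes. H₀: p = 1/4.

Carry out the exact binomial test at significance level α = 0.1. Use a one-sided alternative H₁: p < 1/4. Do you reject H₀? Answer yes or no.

reject H₀: no

Exact binomial: n=17, k=3, p₀=1/4=0.2500
P(X≤3) from Σ C(n,i)·p₀^i·(1−p₀)^(n−i)
p-value (one-sided, H₁ less) = 0.35302
At α=0.1: p ≥ α → fail to reject H₀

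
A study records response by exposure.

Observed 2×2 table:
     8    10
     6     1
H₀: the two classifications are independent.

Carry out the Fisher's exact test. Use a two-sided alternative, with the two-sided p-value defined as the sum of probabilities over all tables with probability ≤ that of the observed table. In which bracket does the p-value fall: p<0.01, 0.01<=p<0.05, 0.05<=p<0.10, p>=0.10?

p-value bracket: 0.05<=p<0.10

Margins: r₁=18, r₂=7, c₁=14, c₂=11, n=25
p_obs = C(18,8)·C(7,6)/C(25,14); sum pmf over tables with pmf ≤ p_obs
p-value (two-sided) = 0.09000
→ bracket: 0.05<=p<0.10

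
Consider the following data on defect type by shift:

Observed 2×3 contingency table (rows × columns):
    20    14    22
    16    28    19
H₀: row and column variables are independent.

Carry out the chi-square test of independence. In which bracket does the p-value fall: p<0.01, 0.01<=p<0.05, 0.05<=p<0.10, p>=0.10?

p-value bracket: 0.05<=p<0.10

Row totals [56, 63], col totals [36, 42, 41], n=119
χ² = (20−16.94)²/16.94 + (14−19.76)²/19.76 + (22−19.29)²/19.29 + (16−19.06)²/19.06 + (28−22.24)²/22.24 + (19−21.71)²/21.71 = 4.9359
df = 2
p-value (upper-tail) = 0.08476
→ bracket: 0.05<=p<0.10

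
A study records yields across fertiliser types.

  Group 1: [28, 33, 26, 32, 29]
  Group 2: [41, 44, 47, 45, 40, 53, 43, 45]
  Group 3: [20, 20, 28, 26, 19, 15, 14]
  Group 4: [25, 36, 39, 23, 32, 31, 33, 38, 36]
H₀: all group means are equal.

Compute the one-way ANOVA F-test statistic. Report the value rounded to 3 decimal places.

Group means [29.60, 44.75, 20.29, 32.56], grand mean 32.448
SSB = Σnᵢ(x̄ᵢ−x̄)² = 2286.822; SSW = ΣΣ(x−x̄ᵢ)² = 554.351
MSB = 2286.822/3 = 762.2739; MSW = 554.351/25 = 22.1740
F = MSB/MSW = 34.3769
df = (3, 25)

test statistic = 34.377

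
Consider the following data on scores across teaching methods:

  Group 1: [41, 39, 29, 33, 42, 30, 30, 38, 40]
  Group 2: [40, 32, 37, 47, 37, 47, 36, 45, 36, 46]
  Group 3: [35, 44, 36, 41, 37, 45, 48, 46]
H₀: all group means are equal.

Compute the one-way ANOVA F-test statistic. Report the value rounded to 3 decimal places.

Group means [35.78, 40.30, 41.50], grand mean 39.148
SSB = Σnᵢ(x̄ᵢ−x̄)² = 159.752; SSW = ΣΣ(x−x̄ᵢ)² = 665.656
MSB = 159.752/2 = 79.8759; MSW = 665.656/24 = 27.7356
F = MSB/MSW = 2.8799
df = (2, 24)

test statistic = 2.880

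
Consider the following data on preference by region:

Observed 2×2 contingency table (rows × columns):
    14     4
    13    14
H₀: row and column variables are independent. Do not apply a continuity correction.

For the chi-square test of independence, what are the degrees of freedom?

degrees of freedom = 1

df = (r−1)(c−1) = (2−1)·(2−1) = 1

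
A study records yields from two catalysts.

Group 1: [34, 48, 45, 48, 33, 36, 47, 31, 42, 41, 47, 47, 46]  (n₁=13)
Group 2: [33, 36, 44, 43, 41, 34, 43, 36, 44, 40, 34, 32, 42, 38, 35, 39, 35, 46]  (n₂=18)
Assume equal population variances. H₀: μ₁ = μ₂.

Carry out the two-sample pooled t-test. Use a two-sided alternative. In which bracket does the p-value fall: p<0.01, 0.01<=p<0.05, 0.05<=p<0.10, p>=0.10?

x̄₁=41.923, s₁=6.291, n₁=13
x̄₂=38.611, s₂=4.394, n₂=18
s_p² = [12·6.291² + 17·4.394²]/29 = 27.6966
SE = √(s_p²·(1/13+1/18)) = 1.9155
t = (41.923−38.611)/1.9155 = 1.7290
df = 29
p-value (two-sided) = 0.09444
→ bracket: 0.05<=p<0.10

p-value bracket: 0.05<=p<0.10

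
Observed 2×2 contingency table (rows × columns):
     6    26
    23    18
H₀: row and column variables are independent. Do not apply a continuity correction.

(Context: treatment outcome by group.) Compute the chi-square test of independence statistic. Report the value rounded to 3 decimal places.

Row totals [32, 41], col totals [29, 44], n=73
χ² = (6−12.71)²/12.71 + (26−19.29)²/19.29 + (23−16.29)²/16.29 + (18−24.71)²/24.71 = 10.4696
df = 1

test statistic = 10.470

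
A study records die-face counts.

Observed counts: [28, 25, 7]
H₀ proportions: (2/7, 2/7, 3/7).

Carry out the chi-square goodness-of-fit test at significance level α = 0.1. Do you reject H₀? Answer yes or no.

n = 60; E_i = n·p_i = [17.14, 17.14, 25.71]
χ² = (28−17.14)²/17.14 + (25−17.14)²/17.14 + (7−25.71)²/25.71 = 24.0972
df = 2
p-value (upper-tail) = 0.00001
At α=0.1: p < α → reject H₀

reject H₀: yes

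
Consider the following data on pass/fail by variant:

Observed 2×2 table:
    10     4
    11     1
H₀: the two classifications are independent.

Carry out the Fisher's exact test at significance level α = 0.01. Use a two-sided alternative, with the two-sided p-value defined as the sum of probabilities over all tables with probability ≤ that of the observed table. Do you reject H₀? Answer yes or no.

Margins: r₁=14, r₂=12, c₁=21, c₂=5, n=26
p_obs = C(14,10)·C(12,11)/C(26,21); sum pmf over tables with pmf ≤ p_obs
p-value (two-sided) = 0.33043
At α=0.01: p ≥ α → fail to reject H₀

reject H₀: no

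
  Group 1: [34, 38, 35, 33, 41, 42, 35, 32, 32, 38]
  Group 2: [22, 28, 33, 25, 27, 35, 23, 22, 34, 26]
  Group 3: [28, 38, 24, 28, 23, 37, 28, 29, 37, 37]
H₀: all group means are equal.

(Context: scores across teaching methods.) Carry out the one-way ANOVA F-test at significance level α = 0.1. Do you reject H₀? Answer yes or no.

Group means [36.00, 27.50, 30.90], grand mean 31.467
SSB = Σnᵢ(x̄ᵢ−x̄)² = 366.067; SSW = ΣΣ(x−x̄ᵢ)² = 635.400
MSB = 366.067/2 = 183.0333; MSW = 635.400/27 = 23.5333
F = MSB/MSW = 7.7776
df = (2, 27)
p-value (upper-tail) = 0.00215
At α=0.1: p < α → reject H₀

reject H₀: yes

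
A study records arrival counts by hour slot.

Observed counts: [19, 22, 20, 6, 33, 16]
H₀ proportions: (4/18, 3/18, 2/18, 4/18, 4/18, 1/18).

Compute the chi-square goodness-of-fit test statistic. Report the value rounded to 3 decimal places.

n = 116; E_i = n·p_i = [25.78, 19.33, 12.89, 25.78, 25.78, 6.44]
χ² = (19−25.78)²/25.78 + (22−19.33)²/19.33 + (20−12.89)²/12.89 + (6−25.78)²/25.78 + (33−25.78)²/25.78 + (16−6.44)²/6.44 = 37.4397
df = 5

test statistic = 37.440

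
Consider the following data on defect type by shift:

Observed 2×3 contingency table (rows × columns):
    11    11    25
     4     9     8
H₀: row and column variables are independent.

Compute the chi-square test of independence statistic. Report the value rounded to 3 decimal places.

Row totals [47, 21], col totals [15, 20, 33], n=68
χ² = (11−10.37)²/10.37 + (11−13.82)²/13.82 + (25−22.81)²/22.81 + (4−4.63)²/4.63 + (9−6.18)²/6.18 + (8−10.19)²/10.19 = 2.6740
df = 2

test statistic = 2.674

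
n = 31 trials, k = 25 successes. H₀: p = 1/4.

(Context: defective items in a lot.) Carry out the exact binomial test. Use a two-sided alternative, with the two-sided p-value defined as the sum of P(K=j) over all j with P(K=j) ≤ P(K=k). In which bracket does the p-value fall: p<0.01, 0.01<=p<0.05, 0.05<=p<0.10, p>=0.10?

p-value bracket: p<0.01

Exact binomial: n=31, k=25, p₀=1/4=0.2500
P(X=j) = C(n,j)·p₀^j·(1−p₀)^(n−j); p = Σ P(X=j) over j with P(X=j) ≤ P(X=25)
p-value (two-sided) = 0.00000
→ bracket: p<0.01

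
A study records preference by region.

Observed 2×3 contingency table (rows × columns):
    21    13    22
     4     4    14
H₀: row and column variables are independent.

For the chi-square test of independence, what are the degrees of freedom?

df = (r−1)(c−1) = (2−1)·(3−1) = 2

degrees of freedom = 2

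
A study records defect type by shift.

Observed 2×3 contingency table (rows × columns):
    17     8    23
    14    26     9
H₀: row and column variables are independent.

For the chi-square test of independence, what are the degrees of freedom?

degrees of freedom = 2

df = (r−1)(c−1) = (2−1)·(3−1) = 2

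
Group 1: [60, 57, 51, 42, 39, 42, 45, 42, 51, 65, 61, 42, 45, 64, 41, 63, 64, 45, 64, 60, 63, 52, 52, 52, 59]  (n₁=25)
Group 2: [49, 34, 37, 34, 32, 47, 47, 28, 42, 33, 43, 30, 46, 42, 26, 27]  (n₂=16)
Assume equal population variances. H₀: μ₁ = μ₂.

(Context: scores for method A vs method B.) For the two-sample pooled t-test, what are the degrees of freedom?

degrees of freedom = 39

df = n₁ + n₂ − 2 = 25 + 16 − 2 = 39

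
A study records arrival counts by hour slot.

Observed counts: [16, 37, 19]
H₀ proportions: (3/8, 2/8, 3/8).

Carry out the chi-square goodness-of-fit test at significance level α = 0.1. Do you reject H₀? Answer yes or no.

n = 72; E_i = n·p_i = [27.00, 18.00, 27.00]
χ² = (16−27.00)²/27.00 + (37−18.00)²/18.00 + (19−27.00)²/27.00 = 26.9074
df = 2
p-value (upper-tail) = 0.00000
At α=0.1: p < α → reject H₀

reject H₀: yes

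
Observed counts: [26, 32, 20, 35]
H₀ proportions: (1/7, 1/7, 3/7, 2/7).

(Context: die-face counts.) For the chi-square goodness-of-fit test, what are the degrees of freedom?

df = k − 1 = 4 − 1 = 3

degrees of freedom = 3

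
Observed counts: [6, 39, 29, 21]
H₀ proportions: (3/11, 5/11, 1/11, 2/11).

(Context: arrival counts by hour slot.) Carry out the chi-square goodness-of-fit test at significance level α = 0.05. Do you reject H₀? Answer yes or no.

n = 95; E_i = n·p_i = [25.91, 43.18, 8.64, 17.27]
χ² = (6−25.91)²/25.91 + (39−43.18)²/43.18 + (29−8.64)²/8.64 + (21−17.27)²/17.27 = 64.5232
df = 3
p-value (upper-tail) = 0.00000
At α=0.05: p < α → reject H₀

reject H₀: yes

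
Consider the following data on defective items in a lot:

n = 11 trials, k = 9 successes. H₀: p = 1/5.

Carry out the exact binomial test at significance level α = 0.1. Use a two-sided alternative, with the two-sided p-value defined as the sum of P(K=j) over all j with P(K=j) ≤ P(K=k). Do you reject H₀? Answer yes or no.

Exact binomial: n=11, k=9, p₀=1/5=0.2000
P(X=j) = C(n,j)·p₀^j·(1−p₀)^(n−j); p = Σ P(X=j) over j with P(X=j) ≤ P(X=9)
p-value (two-sided) = 0.00002
At α=0.1: p < α → reject H₀

reject H₀: yes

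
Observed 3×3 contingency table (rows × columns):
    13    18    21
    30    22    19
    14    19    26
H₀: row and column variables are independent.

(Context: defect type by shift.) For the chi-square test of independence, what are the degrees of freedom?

df = (r−1)(c−1) = (3−1)·(3−1) = 4

degrees of freedom = 4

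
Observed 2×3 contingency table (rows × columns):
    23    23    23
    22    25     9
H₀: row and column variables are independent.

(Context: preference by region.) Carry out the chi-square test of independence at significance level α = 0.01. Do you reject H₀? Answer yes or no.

reject H₀: no

Row totals [69, 56], col totals [45, 48, 32], n=125
χ² = (23−24.84)²/24.84 + (23−26.50)²/26.50 + (23−17.66)²/17.66 + (22−20.16)²/20.16 + (25−21.50)²/21.50 + (9−14.34)²/14.34 = 4.9319
df = 2
p-value (upper-tail) = 0.08493
At α=0.01: p ≥ α → fail to reject H₀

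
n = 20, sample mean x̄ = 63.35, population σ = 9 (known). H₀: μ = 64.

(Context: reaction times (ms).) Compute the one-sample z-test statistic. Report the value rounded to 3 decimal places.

SE = σ/√n = 9/√20 = 2.0125
z = (x̄−μ₀)/SE = (63.35−64)/2.0125 = -0.3230

test statistic = -0.323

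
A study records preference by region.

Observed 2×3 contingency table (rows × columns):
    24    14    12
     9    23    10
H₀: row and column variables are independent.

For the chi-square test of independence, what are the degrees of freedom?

degrees of freedom = 2

df = (r−1)(c−1) = (2−1)·(3−1) = 2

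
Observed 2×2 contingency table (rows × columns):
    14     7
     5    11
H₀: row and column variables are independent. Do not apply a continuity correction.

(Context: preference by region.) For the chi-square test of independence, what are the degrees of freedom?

df = (r−1)(c−1) = (2−1)·(2−1) = 1

degrees of freedom = 1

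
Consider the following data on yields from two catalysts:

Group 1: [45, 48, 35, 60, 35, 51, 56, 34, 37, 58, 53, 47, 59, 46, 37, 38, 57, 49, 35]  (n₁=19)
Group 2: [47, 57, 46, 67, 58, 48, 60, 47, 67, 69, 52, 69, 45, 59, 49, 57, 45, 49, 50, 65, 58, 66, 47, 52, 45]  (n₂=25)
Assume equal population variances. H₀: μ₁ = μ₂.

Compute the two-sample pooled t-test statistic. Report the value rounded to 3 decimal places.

test statistic = -3.226

x̄₁=46.316, s₁=9.280, n₁=19
x̄₂=54.960, s₂=8.429, n₂=25
s_p² = [18·9.280² + 24·8.429²]/42 = 77.5016
SE = √(s_p²·(1/19+1/25)) = 2.6794
t = (46.316−54.960)/2.6794 = -3.2262
df = 42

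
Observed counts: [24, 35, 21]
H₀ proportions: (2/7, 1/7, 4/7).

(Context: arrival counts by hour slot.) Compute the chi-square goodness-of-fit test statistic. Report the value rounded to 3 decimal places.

test statistic = 62.034

n = 80; E_i = n·p_i = [22.86, 11.43, 45.71]
χ² = (24−22.86)²/22.86 + (35−11.43)²/11.43 + (21−45.71)²/45.71 = 62.0344
df = 2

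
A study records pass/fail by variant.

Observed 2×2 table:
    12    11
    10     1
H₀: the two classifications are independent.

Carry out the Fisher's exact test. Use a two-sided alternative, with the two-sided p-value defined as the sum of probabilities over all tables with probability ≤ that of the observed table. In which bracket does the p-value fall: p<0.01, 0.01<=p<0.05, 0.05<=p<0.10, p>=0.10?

p-value bracket: 0.05<=p<0.10

Margins: r₁=23, r₂=11, c₁=22, c₂=12, n=34
p_obs = C(23,12)·C(11,10)/C(34,22); sum pmf over tables with pmf ≤ p_obs
p-value (two-sided) = 0.05269
→ bracket: 0.05<=p<0.10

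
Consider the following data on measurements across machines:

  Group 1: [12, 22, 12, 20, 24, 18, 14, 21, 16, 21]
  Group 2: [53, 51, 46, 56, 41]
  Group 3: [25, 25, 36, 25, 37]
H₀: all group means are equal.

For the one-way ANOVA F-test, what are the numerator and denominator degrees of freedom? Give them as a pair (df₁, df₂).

degrees of freedom = [2, 17]

k = 3 groups, N = 20 total
df = (k−1, N−k) = (3−1, 20−3) = (2, 17)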